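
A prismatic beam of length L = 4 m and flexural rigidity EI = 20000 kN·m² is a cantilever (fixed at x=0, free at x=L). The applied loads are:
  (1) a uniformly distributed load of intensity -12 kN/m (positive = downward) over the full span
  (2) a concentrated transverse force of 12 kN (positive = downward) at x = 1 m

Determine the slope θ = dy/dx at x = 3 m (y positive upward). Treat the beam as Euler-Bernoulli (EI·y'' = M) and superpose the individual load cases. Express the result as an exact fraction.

θ(3) = 3/500 rad

Load 1 — uniform load w=-12 kN/m over full span:
  θ_1 = -wx(x²-3Lx+3L²)/(6EI) = -(-12)·3·(3²-3·4·3+3·4²)/(6·20000) = 63/10000 rad
Load 2 — point force P=12 kN at a=1 m (b=L-a=3):
  θ_2 = -Pa²/(2EI)  [x>a] = -12·1²/(2·20000) = -3/10000 rad
Superposition: θ = Σ θ_i = 3/500 rad ≈ 0.006000 rad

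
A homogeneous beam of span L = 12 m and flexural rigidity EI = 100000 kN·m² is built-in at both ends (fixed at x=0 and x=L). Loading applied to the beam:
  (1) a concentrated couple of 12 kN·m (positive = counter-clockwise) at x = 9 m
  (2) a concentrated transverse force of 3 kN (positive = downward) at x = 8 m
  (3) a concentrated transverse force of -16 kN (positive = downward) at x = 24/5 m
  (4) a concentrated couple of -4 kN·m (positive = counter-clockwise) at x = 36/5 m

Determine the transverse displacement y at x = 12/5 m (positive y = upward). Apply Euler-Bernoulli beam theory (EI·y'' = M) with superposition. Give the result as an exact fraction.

Load 1 — applied couple M₀=12 kN·m at a=9 m (b=L-a=3):
  y_1 = (R_Ax³/6 - M_Ax²/2)/EI  [x≤a] with R_A=9/8, M_A=15/4 = ((9/8)·(12/5)³/6 - (15/4)·(12/5)²/2)/100000 = -513/6250000 m
Load 2 — point force P=3 kN at a=8 m (b=L-a=4):
  y_2 = -Pb²x²(3aL-(3a+b)x)/(6L³EI)  [x≤a] = -3·4²·(12/5)²·(3·8·12-(3·8+4)·(12/5))/(6·12³·100000) = -23/390625 m
Load 3 — point force P=-16 kN at a=24/5 m (b=L-a=36/5):
  y_3 = -Pb²x²(3aL-(3a+b)x)/(6L³EI)  [x≤a] = -(-16)·(36/5)²·(12/5)²·(3·(24/5)·12-(3·(24/5)+(36/5))·(12/5))/(6·12³·100000) = 27216/48828125 m
Load 4 — applied couple M₀=-4 kN·m at a=36/5 m (b=L-a=24/5):
  y_4 = (R_Ax³/6 - M_Ax²/2)/EI  [x≤a] with R_A=-12/25, M_A=-32/25 = ((-12/25)·(12/5)³/6 - (-32/25)·(12/5)²/2)/100000 = 252/9765625 m
Superposition: y = Σ y_i = 345491/781250000 m ≈ 0.000442 m

y(12/5) = 345491/781250000 m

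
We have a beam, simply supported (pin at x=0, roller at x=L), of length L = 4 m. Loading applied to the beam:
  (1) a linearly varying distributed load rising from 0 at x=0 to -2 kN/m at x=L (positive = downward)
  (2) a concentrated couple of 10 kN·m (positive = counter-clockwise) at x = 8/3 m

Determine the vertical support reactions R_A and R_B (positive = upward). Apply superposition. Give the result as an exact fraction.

Load 1 — triangular load w₀=-2 kN/m (0→w₀ over full span):
  R_A = w₀L/6 = (-2)·4/6 = -4/3 kN
  R_B = w₀L/3 = (-2)·4/3 = -8/3 kN
Load 2 — applied couple M₀=10 kN·m at a=8/3 m (b=L-a=4/3):
  R_A = M₀/L = 10/4 = 5/2 kN
  R_B = -M₀/L = -10/4 = -5/2 kN
Superposition: R_A = 7/6 kN, R_B = -31/6 kN

R_A = 7/6 kN, R_B = -31/6 kN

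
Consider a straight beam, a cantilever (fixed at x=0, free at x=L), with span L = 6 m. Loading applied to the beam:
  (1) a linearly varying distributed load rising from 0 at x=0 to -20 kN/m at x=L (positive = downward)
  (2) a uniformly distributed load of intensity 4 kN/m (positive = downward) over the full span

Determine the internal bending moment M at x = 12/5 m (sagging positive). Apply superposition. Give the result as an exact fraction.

Load 1 — triangular load w₀=-20 kN/m (0→w₀ over full span):
  M_1 = w₀Lx/2 - w₀L²/3 - w₀x³/(6L) = (-20)·6·(12/5)/2 - (-20)·6²/3 - (-20)·(12/5)³/(6·6) = 2592/25 kN·m
Load 2 — uniform load w=4 kN/m over full span:
  M_2 = -w(L-x)²/2 = -4·(6-(12/5))²/2 = -648/25 kN·m
Superposition: M = Σ M_i = 1944/25 kN·m ≈ 77.760000 kN·m

M(12/5) = 1944/25 kN·m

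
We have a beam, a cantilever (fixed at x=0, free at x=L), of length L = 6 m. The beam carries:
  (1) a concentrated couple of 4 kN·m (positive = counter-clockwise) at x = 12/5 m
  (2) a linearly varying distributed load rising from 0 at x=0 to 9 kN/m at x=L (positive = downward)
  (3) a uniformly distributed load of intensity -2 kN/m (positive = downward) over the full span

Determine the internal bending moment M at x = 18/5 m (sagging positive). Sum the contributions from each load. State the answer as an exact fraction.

Load 1 — applied couple M₀=4 kN·m at a=12/5 m (b=L-a=18/5):
  M_1 = 0  [x>a] = 0 kN·m
Load 2 — triangular load w₀=9 kN/m (0→w₀ over full span):
  M_2 = w₀Lx/2 - w₀L²/3 - w₀x³/(6L) = 9·6·(18/5)/2 - 9·6²/3 - 9·(18/5)³/(6·6) = -2808/125 kN·m
Load 3 — uniform load w=-2 kN/m over full span:
  M_3 = -w(L-x)²/2 = -(-2)·(6-(18/5))²/2 = 144/25 kN·m
Superposition: M = Σ M_i = -2088/125 kN·m ≈ -16.704000 kN·m

M(18/5) = -2088/125 kN·m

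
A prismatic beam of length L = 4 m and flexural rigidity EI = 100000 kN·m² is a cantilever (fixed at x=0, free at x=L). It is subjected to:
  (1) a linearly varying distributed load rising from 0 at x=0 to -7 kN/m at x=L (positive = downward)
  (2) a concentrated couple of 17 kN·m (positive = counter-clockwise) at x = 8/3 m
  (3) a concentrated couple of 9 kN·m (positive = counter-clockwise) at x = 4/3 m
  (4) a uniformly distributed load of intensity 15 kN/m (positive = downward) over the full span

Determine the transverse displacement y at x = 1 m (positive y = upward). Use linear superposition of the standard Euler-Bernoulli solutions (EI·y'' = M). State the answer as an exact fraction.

y(1) = -10213/48000000 m

Load 1 — triangular load w₀=-7 kN/m (0→w₀ over full span):
  y_1 = (w₀Lx³/12-w₀L²x²/6-w₀x⁵/(120L))/EI = ((-7)·4·1³/12-(-7)·4²·1²/6-(-7)·1⁵/(120·4))/100000 = 7847/48000000 m
Load 2 — applied couple M₀=17 kN·m at a=8/3 m (b=L-a=4/3):
  y_2 = M₀x²/(2EI)  [x≤a] = 17·1²/(2·100000) = 17/200000 m
Load 3 — applied couple M₀=9 kN·m at a=4/3 m (b=L-a=8/3):
  y_3 = M₀x²/(2EI)  [x≤a] = 9·1²/(2·100000) = 9/200000 m
Load 4 — uniform load w=15 kN/m over full span:
  y_4 = -wx²(x²-4Lx+6L²)/(24EI) = -15·1²·(1²-4·4·1+6·4²)/(24·100000) = -81/160000 m
Superposition: y = Σ y_i = -10213/48000000 m ≈ -0.000213 m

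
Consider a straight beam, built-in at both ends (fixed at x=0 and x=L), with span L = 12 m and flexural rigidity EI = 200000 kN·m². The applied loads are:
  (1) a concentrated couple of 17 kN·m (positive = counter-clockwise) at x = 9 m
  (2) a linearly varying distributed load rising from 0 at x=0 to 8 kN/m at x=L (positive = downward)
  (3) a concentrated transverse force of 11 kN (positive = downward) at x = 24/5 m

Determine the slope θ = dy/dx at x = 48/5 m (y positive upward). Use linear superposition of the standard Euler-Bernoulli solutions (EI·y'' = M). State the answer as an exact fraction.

Load 1 — applied couple M₀=17 kN·m at a=9 m (b=L-a=3):
  θ_1 = (R_Ax²/2 - M_Ax - M₀(x-a))/EI  [x>a] with R_A=51/32, M_A=85/16 = ((51/32)·(48/5)²/2 - (85/16)·(48/5) - 17·((48/5)-9))/200000 = 153/2500000 rad
Load 2 — triangular load w₀=8 kN/m (0→w₀ over full span):
  θ_2 = -w₀(2x(L-x)(L-2x)(x+2L)+x²(L-x)²)/(120LEI) = -8·(2·(48/5)·(12-(48/5))·(12-2·(48/5))·((48/5)+2·12)+(48/5)²·(12-(48/5))²)/(120·12·200000) = 576/1953125 rad
Load 3 — point force P=11 kN at a=24/5 m (b=L-a=36/5):
  θ_3 = Pa²(L-x)(2bL-(3b+a)(L-x))/(2L³EI)  [x>a] = 11·(24/5)²·(12-(48/5))·(2·(36/5)·12-(3·(36/5)+(24/5))·(12-(48/5)))/(2·12³·200000) = 1881/19531250 rad
Superposition: θ = Σ θ_i = 141381/312500000 rad ≈ 0.000452 rad

θ(48/5) = 141381/312500000 rad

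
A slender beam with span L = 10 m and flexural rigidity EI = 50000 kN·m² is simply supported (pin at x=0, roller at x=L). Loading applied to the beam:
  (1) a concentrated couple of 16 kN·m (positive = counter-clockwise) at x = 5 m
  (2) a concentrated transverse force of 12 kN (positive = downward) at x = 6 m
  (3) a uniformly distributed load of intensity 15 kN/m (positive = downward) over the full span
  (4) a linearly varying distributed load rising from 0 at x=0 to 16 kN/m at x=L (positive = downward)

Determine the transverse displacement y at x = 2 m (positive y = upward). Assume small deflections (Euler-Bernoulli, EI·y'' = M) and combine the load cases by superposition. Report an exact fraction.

Load 1 — applied couple M₀=16 kN·m at a=5 m (b=L-a=5):
  y_1 = (M₀x³/(6L)+C₁x)/EI  [x≤a] with C₁=M₀(3b²-L²)/(6L)=-20/3 = (16·2³/(6·10)+(-20/3)·2)/50000 = -7/31250 m
Load 2 — point force P=12 kN at a=6 m (b=L-a=4):
  y_2 = -Pbx(L²-b²-x²)/(6LEI)  [x≤a] = -12·4·2·(10²-4²-2²)/(6·10·50000) = -8/3125 m
Load 3 — uniform load w=15 kN/m over full span:
  y_3 = -wx(L³-2Lx²+x³)/(24EI) = -15·2·(10³-2·10·2²+2³)/(24·50000) = -29/1250 m
Load 4 — triangular load w₀=16 kN/m (0→w₀ over full span):
  y_4 = -w₀x(7L⁴-10L²x²+3x⁴)/(360LEI) = -16·2·(7·10⁴-10·10²·2²+3·2⁴)/(360·10·50000) = -2752/234375 m
Superposition: y = Σ y_i = -8842/234375 m ≈ -0.037726 m

y(2) = -8842/234375 m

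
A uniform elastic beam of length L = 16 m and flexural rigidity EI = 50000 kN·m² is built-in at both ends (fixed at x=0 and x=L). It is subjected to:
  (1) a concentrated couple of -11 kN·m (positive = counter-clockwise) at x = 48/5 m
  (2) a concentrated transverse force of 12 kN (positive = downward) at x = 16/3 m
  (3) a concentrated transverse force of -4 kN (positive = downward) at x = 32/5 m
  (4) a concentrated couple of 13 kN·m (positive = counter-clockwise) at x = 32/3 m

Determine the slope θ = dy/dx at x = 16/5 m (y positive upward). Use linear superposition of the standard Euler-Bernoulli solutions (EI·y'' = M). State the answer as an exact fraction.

Load 1 — applied couple M₀=-11 kN·m at a=48/5 m (b=L-a=32/5):
  θ_1 = (R_Ax²/2 - M_Ax)/EI  [x≤a] with R_A=-99/100, M_A=-88/25 = ((-99/100)·(16/5)²/2 - (-88/25)·(16/5))/50000 = 242/1953125 rad
Load 2 — point force P=12 kN at a=16/3 m (b=L-a=32/3):
  θ_2 = -Pb²x(2aL-(3a+b)x)/(2L³EI)  [x≤a] = -12·(32/3)²·(16/5)·(2·(16/3)·16-(3·(16/3)+(32/3))·(16/5))/(2·16³·50000) = -128/140625 rad
Load 3 — point force P=-4 kN at a=32/5 m (b=L-a=48/5):
  θ_3 = -Pb²x(2aL-(3a+b)x)/(2L³EI)  [x≤a] = -(-4)·(48/5)²·(16/5)·(2·(32/5)·16-(3·(32/5)+(48/5))·(16/5))/(2·16³·50000) = 3168/9765625 rad
Load 4 — applied couple M₀=13 kN·m at a=32/3 m (b=L-a=16/3):
  θ_4 = (R_Ax²/2 - M_Ax)/EI  [x≤a] with R_A=13/12, M_A=13/3 = ((13/12)·(16/5)²/2 - (13/3)·(16/5))/50000 = -13/78125 rad
Superposition: θ = Σ θ_i = -55223/87890625 rad ≈ -0.000628 rad

θ(16/5) = -55223/87890625 rad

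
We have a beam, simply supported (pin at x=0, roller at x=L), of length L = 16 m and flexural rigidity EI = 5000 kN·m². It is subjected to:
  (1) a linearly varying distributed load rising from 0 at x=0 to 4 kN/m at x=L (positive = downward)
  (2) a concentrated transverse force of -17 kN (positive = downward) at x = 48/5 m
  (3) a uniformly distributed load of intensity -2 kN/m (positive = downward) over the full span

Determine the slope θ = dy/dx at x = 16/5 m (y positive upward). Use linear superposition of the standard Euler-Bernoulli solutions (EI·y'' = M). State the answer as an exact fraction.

Load 1 — triangular load w₀=4 kN/m (0→w₀ over full span):
  θ_1 = -w₀(7L⁴-30L²x²+15x⁴)/(360LEI) = -4·(7·16⁴-30·16²·(16/5)²+15·(16/5)⁴)/(360·16·5000) = -186368/3515625 rad
Load 2 — point force P=-17 kN at a=48/5 m (b=L-a=32/5):
  θ_2 = -Pb(L²-b²-3x²)/(6LEI)  [x≤a] = -(-17)·(32/5)·(16²-(32/5)²-3·(16/5)²)/(6·16·5000) = 3264/78125 rad
Load 3 — uniform load w=-2 kN/m over full span:
  θ_3 = -w(L³-6Lx²+4x³)/(24EI) = -(-2)·(16³-6·16·(16/5)²+4·(16/5)³)/(24·5000) = 4224/78125 rad
Superposition: θ = Σ θ_i = 150592/3515625 rad ≈ 0.042835 rad

θ(16/5) = 150592/3515625 rad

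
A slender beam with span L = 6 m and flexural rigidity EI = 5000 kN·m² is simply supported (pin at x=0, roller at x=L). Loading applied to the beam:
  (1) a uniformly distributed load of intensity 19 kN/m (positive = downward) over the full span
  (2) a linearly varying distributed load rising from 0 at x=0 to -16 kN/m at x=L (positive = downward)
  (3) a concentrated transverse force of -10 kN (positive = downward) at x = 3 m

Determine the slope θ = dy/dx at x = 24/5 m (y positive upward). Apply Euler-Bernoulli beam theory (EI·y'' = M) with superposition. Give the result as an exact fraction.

θ(24/5) = 72993/6250000 rad

Load 1 — uniform load w=19 kN/m over full span:
  θ_1 = -w(L³-6Lx²+4x³)/(24EI) = -19·(6³-6·6·(24/5)²+4·(24/5)³)/(24·5000) = 16929/625000 rad
Load 2 — triangular load w₀=-16 kN/m (0→w₀ over full span):
  θ_2 = -w₀(7L⁴-30L²x²+15x⁴)/(360LEI) = -(-16)·(7·6⁴-30·6²·(24/5)²+15·(24/5)⁴)/(360·6·5000) = -4542/390625 rad
Load 3 — point force P=-10 kN at a=3 m (b=L-a=3):
  θ_3 = -Pa(2L²-6Lx+3x²+a²)/(6LEI)  [x>a] = -(-10)·3·(2·6²-6·6·(24/5)+3·(24/5)²+3²)/(6·6·5000) = -189/50000 rad
Superposition: θ = Σ θ_i = 72993/6250000 rad ≈ 0.011679 rad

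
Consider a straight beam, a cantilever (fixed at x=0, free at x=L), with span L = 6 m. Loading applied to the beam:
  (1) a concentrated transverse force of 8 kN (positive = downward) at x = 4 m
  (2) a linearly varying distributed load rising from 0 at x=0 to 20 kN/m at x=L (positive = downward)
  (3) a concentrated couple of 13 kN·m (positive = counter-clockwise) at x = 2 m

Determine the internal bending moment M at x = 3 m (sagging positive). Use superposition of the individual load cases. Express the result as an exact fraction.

M(3) = -83 kN·m

Load 1 — point force P=8 kN at a=4 m (b=L-a=2):
  M_1 = -P(a-x)  [x≤a] = -8·(4-3) = -8 kN·m
Load 2 — triangular load w₀=20 kN/m (0→w₀ over full span):
  M_2 = w₀Lx/2 - w₀L²/3 - w₀x³/(6L) = 20·6·3/2 - 20·6²/3 - 20·3³/(6·6) = -75 kN·m
Load 3 — applied couple M₀=13 kN·m at a=2 m (b=L-a=4):
  M_3 = 0  [x>a] = 0 kN·m
Superposition: M = Σ M_i = -83 kN·m ≈ -83.000000 kN·m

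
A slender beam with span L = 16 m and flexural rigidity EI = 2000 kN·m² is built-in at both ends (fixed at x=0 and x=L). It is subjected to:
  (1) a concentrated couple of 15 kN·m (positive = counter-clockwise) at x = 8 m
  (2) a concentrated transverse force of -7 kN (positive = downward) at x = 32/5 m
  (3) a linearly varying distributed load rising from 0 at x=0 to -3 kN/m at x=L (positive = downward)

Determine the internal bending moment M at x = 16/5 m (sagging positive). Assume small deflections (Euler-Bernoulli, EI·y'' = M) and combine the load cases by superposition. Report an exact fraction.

Load 1 — applied couple M₀=15 kN·m at a=8 m (b=L-a=8):
  M_1 = R_Ax - M_A  [x≤a] with R_A=45/32, M_A=15/4 = (45/32)·(16/5) - (15/4) = 3/4 kN·m
Load 2 — point force P=-7 kN at a=32/5 m (b=L-a=48/5):
  M_2 = Pb²(3a+b)x/L³ - Pab²/L²  [x≤a] = (-7)·(48/5)²·(3·(32/5)+(48/5))·(16/5)/16³ - (-7)·(32/5)·(48/5)²/16² = 1008/625 kN·m
Load 3 — triangular load w₀=-3 kN/m (0→w₀ over full span):
  M_3 = 3w₀Lx/20 - w₀L²/30 - w₀x³/(6L) = 3·(-3)·16·(16/5)/20 - (-3)·16²/30 - (-3)·(16/5)³/(6·16) = 448/125 kN·m
Superposition: M = Σ M_i = 14867/2500 kN·m ≈ 5.946800 kN·m

M(16/5) = 14867/2500 kN·m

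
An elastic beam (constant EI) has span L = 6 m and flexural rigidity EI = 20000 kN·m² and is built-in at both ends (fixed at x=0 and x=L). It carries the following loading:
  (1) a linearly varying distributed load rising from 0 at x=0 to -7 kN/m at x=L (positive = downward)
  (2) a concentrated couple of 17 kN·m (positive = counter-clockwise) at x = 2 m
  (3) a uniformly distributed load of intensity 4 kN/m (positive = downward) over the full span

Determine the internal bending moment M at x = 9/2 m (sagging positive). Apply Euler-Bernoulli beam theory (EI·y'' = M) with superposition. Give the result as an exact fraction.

M(9/2) = -117/160 kN·m

Load 1 — triangular load w₀=-7 kN/m (0→w₀ over full span):
  M_1 = 3w₀Lx/20 - w₀L²/30 - w₀x³/(6L) = 3·(-7)·6·(9/2)/20 - (-7)·6²/30 - (-7)·(9/2)³/(6·6) = -357/160 kN·m
Load 2 — applied couple M₀=17 kN·m at a=2 m (b=L-a=4):
  M_2 = R_Ax - M_A - M₀  [x>a] with R_A=34/9, M_A=0 = (34/9)·(9/2) - 0 - 17 = 0 kN·m
Load 3 — uniform load w=4 kN/m over full span:
  M_3 = wLx/2 - wL²/12 - wx²/2 = 4·6·(9/2)/2 - 4·6²/12 - 4·(9/2)²/2 = 3/2 kN·m
Superposition: M = Σ M_i = -117/160 kN·m ≈ -0.731250 kN·m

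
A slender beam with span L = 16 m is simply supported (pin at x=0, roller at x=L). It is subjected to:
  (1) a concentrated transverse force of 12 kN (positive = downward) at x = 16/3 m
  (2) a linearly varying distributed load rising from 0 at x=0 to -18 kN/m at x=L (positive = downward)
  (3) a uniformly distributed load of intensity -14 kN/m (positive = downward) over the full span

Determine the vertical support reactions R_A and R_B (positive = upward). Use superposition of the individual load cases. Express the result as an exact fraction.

Load 1 — point force P=12 kN at a=16/3 m (b=L-a=32/3):
  R_A = Pb/L = 12·(32/3)/16 = 8 kN
  R_B = Pa/L = 12·(16/3)/16 = 4 kN
Load 2 — triangular load w₀=-18 kN/m (0→w₀ over full span):
  R_A = w₀L/6 = (-18)·16/6 = -48 kN
  R_B = w₀L/3 = (-18)·16/3 = -96 kN
Load 3 — uniform load w=-14 kN/m over full span:
  R_A = wL/2 = (-14)·16/2 = -112 kN
  R_B = wL/2 = (-14)·16/2 = -112 kN
Superposition: R_A = -152 kN, R_B = -204 kN

R_A = -152 kN, R_B = -204 kN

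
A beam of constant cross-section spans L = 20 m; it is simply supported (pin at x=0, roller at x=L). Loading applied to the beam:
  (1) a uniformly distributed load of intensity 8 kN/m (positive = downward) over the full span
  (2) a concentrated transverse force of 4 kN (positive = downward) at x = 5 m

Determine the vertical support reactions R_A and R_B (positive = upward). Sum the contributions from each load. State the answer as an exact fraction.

Load 1 — uniform load w=8 kN/m over full span:
  R_A = wL/2 = 8·20/2 = 80 kN
  R_B = wL/2 = 8·20/2 = 80 kN
Load 2 — point force P=4 kN at a=5 m (b=L-a=15):
  R_A = Pb/L = 4·15/20 = 3 kN
  R_B = Pa/L = 4·5/20 = 1 kN
Superposition: R_A = 83 kN, R_B = 81 kN

R_A = 83 kN, R_B = 81 kN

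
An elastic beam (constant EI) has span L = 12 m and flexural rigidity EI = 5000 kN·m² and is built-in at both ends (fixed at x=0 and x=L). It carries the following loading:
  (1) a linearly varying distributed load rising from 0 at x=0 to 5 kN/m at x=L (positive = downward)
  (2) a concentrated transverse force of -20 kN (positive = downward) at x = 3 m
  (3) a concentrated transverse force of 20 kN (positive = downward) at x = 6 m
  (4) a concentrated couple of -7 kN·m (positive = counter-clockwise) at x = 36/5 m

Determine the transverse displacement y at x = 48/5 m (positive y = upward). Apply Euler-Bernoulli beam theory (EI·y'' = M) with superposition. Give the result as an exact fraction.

Load 1 — triangular load w₀=5 kN/m (0→w₀ over full span):
  y_1 = -w₀x²(L-x)²(x+2L)/(120LEI) = -5·(48/5)²·(12-(48/5))²·((48/5)+2·12)/(120·12·5000) = -24192/1953125 m
Load 2 — point force P=-20 kN at a=3 m (b=L-a=9):
  y_2 = -Pa²(L-x)²(3bL-(3b+a)(L-x))/(6L³EI)  [x>a] = -(-20)·3²·(12-(48/5))²·(3·9·12-(3·9+3)·(12-(48/5)))/(6·12³·5000) = 63/12500 m
Load 3 — point force P=20 kN at a=6 m (b=L-a=6):
  y_3 = -Pa²(L-x)²(3bL-(3b+a)(L-x))/(6L³EI)  [x>a] = -20·6²·(12-(48/5))²·(3·6·12-(3·6+6)·(12-(48/5)))/(6·12³·5000) = -198/15625 m
Load 4 — applied couple M₀=-7 kN·m at a=36/5 m (b=L-a=24/5):
  y_4 = (R_Ax³/6 - M_Ax²/2 - M₀(x-a)²/2)/EI  [x>a] with R_A=-21/25, M_A=-56/25 = ((-21/25)·(48/5)³/6 - (-56/25)·(48/5)²/2 - (-7)·((48/5)-(36/5))²/2)/5000 = -189/1953125 m
Superposition: y = Σ y_i = -157149/7812500 m ≈ -0.020115 m

y(48/5) = -157149/7812500 m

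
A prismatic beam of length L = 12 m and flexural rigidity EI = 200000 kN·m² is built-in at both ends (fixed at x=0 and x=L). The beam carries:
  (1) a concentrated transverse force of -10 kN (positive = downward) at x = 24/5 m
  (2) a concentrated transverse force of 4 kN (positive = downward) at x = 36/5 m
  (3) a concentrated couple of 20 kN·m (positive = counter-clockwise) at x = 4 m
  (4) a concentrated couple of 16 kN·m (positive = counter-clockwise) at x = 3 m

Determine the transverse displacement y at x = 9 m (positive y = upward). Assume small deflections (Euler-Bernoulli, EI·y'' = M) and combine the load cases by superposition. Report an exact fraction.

y(9) = 5231/20000000 m

Load 1 — point force P=-10 kN at a=24/5 m (b=L-a=36/5):
  y_1 = -Pa²(L-x)²(3bL-(3b+a)(L-x))/(6L³EI)  [x>a] = -(-10)·(24/5)²·(12-9)²·(3·(36/5)·12-(3·(36/5)+(24/5))·(12-9))/(6·12³·200000) = 9/50000 m
Load 2 — point force P=4 kN at a=36/5 m (b=L-a=24/5):
  y_2 = -Pa²(L-x)²(3bL-(3b+a)(L-x))/(6L³EI)  [x>a] = -4·(36/5)²·(12-9)²·(3·(24/5)·12-(3·(24/5)+(36/5))·(12-9))/(6·12³·200000) = -243/2500000 m
Load 3 — applied couple M₀=20 kN·m at a=4 m (b=L-a=8):
  y_3 = (R_Ax³/6 - M_Ax²/2 - M₀(x-a)²/2)/EI  [x>a] with R_A=20/9, M_A=0 = ((20/9)·9³/6 - 0·9²/2 - 20·(9-4)²/2)/200000 = 1/10000 m
Load 4 — applied couple M₀=16 kN·m at a=3 m (b=L-a=9):
  y_4 = (R_Ax³/6 - M_Ax²/2 - M₀(x-a)²/2)/EI  [x>a] with R_A=3/2, M_A=-3 = ((3/2)·9³/6 - (-3)·9²/2 - 16·(9-3)²/2)/200000 = 63/800000 m
Superposition: y = Σ y_i = 5231/20000000 m ≈ 0.000262 m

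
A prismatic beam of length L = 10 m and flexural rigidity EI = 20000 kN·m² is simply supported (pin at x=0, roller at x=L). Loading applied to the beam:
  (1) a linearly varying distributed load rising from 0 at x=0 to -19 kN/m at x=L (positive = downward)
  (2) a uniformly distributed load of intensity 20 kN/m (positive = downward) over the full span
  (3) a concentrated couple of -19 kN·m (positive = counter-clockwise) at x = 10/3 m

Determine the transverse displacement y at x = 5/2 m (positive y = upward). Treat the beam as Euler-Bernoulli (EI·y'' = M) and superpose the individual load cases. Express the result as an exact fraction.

y(5/2) = -192451/3686400 m

Load 1 — triangular load w₀=-19 kN/m (0→w₀ over full span):
  y_1 = -w₀x(7L⁴-10L²x²+3x⁴)/(360LEI) = -(-19)·(5/2)·(7·10⁴-10·10²·(5/2)²+3·(5/2)⁴)/(360·10·20000) = 2071/49152 m
Load 2 — uniform load w=20 kN/m over full span:
  y_2 = -wx(L³-2Lx²+x³)/(24EI) = -20·(5/2)·(10³-2·10·(5/2)²+(5/2)³)/(24·20000) = -95/1024 m
Load 3 — applied couple M₀=-19 kN·m at a=10/3 m (b=L-a=20/3):
  y_3 = (M₀x³/(6L)+C₁x)/EI  [x≤a] with C₁=M₀(3b²-L²)/(6L)=-95/9 = ((-19)·(5/2)³/(6·10)+(-95/9)·(5/2))/20000 = -361/230400 m
Superposition: y = Σ y_i = -192451/3686400 m ≈ -0.052206 m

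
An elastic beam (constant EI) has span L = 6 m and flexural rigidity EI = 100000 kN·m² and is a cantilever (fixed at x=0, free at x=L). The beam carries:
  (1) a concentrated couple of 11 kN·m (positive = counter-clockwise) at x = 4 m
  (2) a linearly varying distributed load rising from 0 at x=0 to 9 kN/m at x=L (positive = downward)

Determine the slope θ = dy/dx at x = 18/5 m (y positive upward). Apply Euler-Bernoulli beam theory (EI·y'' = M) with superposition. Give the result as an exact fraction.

θ(18/5) = -115461/62500000 rad

Load 1 — applied couple M₀=11 kN·m at a=4 m (b=L-a=2):
  θ_1 = M₀x/EI  [x≤a] = 11·(18/5)/100000 = 99/250000 rad
Load 2 — triangular load w₀=9 kN/m (0→w₀ over full span):
  θ_2 = (w₀Lx²/4-w₀L²x/3-w₀x⁴/(24L))/EI = (9·6·(18/5)²/4-9·6²·(18/5)/3-9·(18/5)⁴/(24·6))/100000 = -140211/62500000 rad
Superposition: θ = Σ θ_i = -115461/62500000 rad ≈ -0.001847 rad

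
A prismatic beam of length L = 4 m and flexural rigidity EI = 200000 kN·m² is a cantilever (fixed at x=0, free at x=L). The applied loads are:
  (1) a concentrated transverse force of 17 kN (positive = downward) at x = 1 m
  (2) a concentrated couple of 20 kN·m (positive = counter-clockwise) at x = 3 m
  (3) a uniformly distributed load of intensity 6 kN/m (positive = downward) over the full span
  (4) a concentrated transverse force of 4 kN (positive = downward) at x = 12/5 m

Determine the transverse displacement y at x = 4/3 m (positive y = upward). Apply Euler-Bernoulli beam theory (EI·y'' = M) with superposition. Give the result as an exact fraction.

y(4/3) = -25637/162000000 m

Load 1 — point force P=17 kN at a=1 m (b=L-a=3):
  y_1 = -Pa²(3x-a)/(6EI)  [x>a] = -17·1²·(3·(4/3)-1)/(6·200000) = -17/400000 m
Load 2 — applied couple M₀=20 kN·m at a=3 m (b=L-a=1):
  y_2 = M₀x²/(2EI)  [x≤a] = 20·(4/3)²/(2·200000) = 1/11250 m
Load 3 — uniform load w=6 kN/m over full span:
  y_3 = -wx²(x²-4Lx+6L²)/(24EI) = -6·(4/3)²·((4/3)²-4·4·(4/3)+6·4²)/(24·200000) = -43/253125 m
Load 4 — point force P=4 kN at a=12/5 m (b=L-a=8/5):
  y_4 = -Px²(3a-x)/(6EI)  [x≤a] = -4·(4/3)²·(3·(12/5)-(4/3))/(6·200000) = -44/1265625 m
Superposition: y = Σ y_i = -25637/162000000 m ≈ -0.000158 m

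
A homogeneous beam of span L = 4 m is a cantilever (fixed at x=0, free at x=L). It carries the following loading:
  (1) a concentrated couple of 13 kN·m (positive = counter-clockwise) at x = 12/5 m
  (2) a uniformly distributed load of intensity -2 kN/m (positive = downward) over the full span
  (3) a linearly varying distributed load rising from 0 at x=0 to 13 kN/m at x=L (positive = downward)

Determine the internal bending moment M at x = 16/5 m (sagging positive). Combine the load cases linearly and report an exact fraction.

Load 1 — applied couple M₀=13 kN·m at a=12/5 m (b=L-a=8/5):
  M_1 = 0  [x>a] = 0 kN·m
Load 2 — uniform load w=-2 kN/m over full span:
  M_2 = -w(L-x)²/2 = -(-2)·(4-(16/5))²/2 = 16/25 kN·m
Load 3 — triangular load w₀=13 kN/m (0→w₀ over full span):
  M_3 = w₀Lx/2 - w₀L²/3 - w₀x³/(6L) = 13·4·(16/5)/2 - 13·4²/3 - 13·(16/5)³/(6·4) = -1456/375 kN·m
Superposition: M = Σ M_i = -1216/375 kN·m ≈ -3.242667 kN·m

M(16/5) = -1216/375 kN·m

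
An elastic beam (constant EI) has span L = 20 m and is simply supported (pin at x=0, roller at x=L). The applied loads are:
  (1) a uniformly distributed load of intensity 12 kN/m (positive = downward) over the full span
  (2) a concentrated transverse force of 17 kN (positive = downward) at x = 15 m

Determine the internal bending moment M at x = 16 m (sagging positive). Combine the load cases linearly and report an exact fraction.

M(16) = 435 kN·m

Load 1 — uniform load w=12 kN/m over full span:
  M_1 = wx(L-x)/2 = 12·16·(20-16)/2 = 384 kN·m
Load 2 — point force P=17 kN at a=15 m (b=L-a=5):
  M_2 = Pa(L-x)/L  [x>a] = 17·15·(20-16)/20 = 51 kN·m
Superposition: M = Σ M_i = 435 kN·m ≈ 435.000000 kN·m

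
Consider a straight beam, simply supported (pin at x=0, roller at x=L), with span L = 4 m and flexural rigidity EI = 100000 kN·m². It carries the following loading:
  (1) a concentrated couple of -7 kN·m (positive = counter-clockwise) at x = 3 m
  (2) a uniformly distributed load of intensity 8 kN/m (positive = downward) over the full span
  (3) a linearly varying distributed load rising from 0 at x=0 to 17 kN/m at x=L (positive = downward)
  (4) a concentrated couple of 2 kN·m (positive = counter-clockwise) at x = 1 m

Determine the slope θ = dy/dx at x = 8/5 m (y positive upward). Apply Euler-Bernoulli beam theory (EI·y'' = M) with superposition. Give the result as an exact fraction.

Load 1 — applied couple M₀=-7 kN·m at a=3 m (b=L-a=1):
  θ_1 = (M₀x²/(2L)+C₁)/EI  [x≤a] with C₁=M₀(3b²-L²)/(6L)=91/24 = ((-7)·(8/5)²/(2·4)+(91/24))/100000 = 931/60000000 rad
Load 2 — uniform load w=8 kN/m over full span:
  θ_2 = -w(L³-6Lx²+4x³)/(24EI) = -8·(4³-6·4·(8/5)²+4·(8/5)³)/(24·100000) = -74/1171875 rad
Load 3 — triangular load w₀=17 kN/m (0→w₀ over full span):
  θ_3 = -w₀(7L⁴-30L²x²+15x⁴)/(360LEI) = -17·(7·4⁴-30·4²·(8/5)²+15·(8/5)⁴)/(360·4·100000) = -5491/70312500 rad
Load 4 — applied couple M₀=2 kN·m at a=1 m (b=L-a=3):
  θ_4 = (M₀x²/(2L)-M₀(x-a)+C₁)/EI  [x>a] with C₁=M₀(3b²-L²)/(6L)=11/12 = (2·(8/5)²/(2·4)-2·((8/5)-1)+(11/12))/100000 = 107/30000000 rad
Superposition: θ = Σ θ_i = -549709/4500000000 rad ≈ -0.000122 rad

θ(8/5) = -549709/4500000000 rad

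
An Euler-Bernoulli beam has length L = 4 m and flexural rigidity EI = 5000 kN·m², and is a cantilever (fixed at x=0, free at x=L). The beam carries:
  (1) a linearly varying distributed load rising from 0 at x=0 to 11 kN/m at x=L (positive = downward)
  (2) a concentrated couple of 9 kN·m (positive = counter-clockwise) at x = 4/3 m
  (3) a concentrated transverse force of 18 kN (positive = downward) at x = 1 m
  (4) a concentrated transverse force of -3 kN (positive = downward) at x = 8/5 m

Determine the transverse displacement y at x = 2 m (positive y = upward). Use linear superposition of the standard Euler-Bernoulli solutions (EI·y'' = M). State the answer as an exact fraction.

y(2) = -7697/468750 m

Load 1 — triangular load w₀=11 kN/m (0→w₀ over full span):
  y_1 = (w₀Lx³/12-w₀L²x²/6-w₀x⁵/(120L))/EI = (11·4·2³/12-11·4²·2²/6-11·2⁵/(120·4))/5000 = -1331/75000 m
Load 2 — applied couple M₀=9 kN·m at a=4/3 m (b=L-a=8/3):
  y_2 = M₀a(2x-a)/(2EI)  [x>a] = 9·(4/3)·(2·2-(4/3))/(2·5000) = 2/625 m
Load 3 — point force P=18 kN at a=1 m (b=L-a=3):
  y_3 = -Pa²(3x-a)/(6EI)  [x>a] = -18·1²·(3·2-1)/(6·5000) = -3/1000 m
Load 4 — point force P=-3 kN at a=8/5 m (b=L-a=12/5):
  y_4 = -Pa²(3x-a)/(6EI)  [x>a] = -(-3)·(8/5)²·(3·2-(8/5))/(6·5000) = 88/78125 m
Superposition: y = Σ y_i = -7697/468750 m ≈ -0.016420 m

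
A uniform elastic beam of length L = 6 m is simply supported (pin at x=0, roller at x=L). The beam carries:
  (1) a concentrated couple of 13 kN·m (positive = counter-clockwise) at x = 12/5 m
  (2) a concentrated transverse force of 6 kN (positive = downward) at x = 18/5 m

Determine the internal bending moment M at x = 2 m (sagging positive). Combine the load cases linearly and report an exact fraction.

M(2) = 137/15 kN·m

Load 1 — applied couple M₀=13 kN·m at a=12/5 m (b=L-a=18/5):
  M_1 = M₀x/L  [x≤a] = 13·2/6 = 13/3 kN·m
Load 2 — point force P=6 kN at a=18/5 m (b=L-a=12/5):
  M_2 = Pbx/L  [x≤a] = 6·(12/5)·2/6 = 24/5 kN·m
Superposition: M = Σ M_i = 137/15 kN·m ≈ 9.133333 kN·m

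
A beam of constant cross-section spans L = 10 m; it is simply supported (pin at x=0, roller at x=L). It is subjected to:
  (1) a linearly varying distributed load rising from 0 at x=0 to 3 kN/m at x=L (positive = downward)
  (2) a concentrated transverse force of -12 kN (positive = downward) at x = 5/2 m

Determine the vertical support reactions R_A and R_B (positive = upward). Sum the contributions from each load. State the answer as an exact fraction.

Load 1 — triangular load w₀=3 kN/m (0→w₀ over full span):
  R_A = w₀L/6 = 3·10/6 = 5 kN
  R_B = w₀L/3 = 3·10/3 = 10 kN
Load 2 — point force P=-12 kN at a=5/2 m (b=L-a=15/2):
  R_A = Pb/L = (-12)·(15/2)/10 = -9 kN
  R_B = Pa/L = (-12)·(5/2)/10 = -3 kN
Superposition: R_A = -4 kN, R_B = 7 kN

R_A = -4 kN, R_B = 7 kN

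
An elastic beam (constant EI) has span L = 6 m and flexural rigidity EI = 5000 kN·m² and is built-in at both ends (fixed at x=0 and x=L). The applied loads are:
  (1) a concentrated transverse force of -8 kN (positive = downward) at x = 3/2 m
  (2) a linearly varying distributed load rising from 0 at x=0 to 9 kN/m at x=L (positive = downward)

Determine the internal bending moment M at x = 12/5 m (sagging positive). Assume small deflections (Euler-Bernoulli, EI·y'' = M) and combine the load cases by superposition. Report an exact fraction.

M(12/5) = 1467/500 kN·m

Load 1 — point force P=-8 kN at a=3/2 m (b=L-a=9/2):
  M_1 = Pa²(a+3b)(L-x)/L³ - Pa²b/L²  [x>a] = (-8)·(3/2)²·((3/2)+3·(9/2))·(6-(12/5))/6³ - (-8)·(3/2)²·(9/2)/6² = -9/4 kN·m
Load 2 — triangular load w₀=9 kN/m (0→w₀ over full span):
  M_2 = 3w₀Lx/20 - w₀L²/30 - w₀x³/(6L) = 3·9·6·(12/5)/20 - 9·6²/30 - 9·(12/5)³/(6·6) = 648/125 kN·m
Superposition: M = Σ M_i = 1467/500 kN·m ≈ 2.934000 kN·m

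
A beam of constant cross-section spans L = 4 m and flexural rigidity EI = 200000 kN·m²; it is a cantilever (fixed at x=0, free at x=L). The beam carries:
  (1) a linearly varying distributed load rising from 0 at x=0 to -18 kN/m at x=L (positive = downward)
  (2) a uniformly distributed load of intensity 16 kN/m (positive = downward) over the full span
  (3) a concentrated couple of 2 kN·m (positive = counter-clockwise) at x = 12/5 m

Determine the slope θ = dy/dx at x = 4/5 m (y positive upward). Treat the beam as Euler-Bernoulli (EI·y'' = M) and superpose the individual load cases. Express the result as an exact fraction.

θ(4/5) = -3827/46875000 rad

Load 1 — triangular load w₀=-18 kN/m (0→w₀ over full span):
  θ_1 = (w₀Lx²/4-w₀L²x/3-w₀x⁴/(24L))/EI = ((-18)·4·(4/5)²/4-(-18)·4²·(4/5)/3-(-18)·(4/5)⁴/(24·4))/200000 = 2553/7812500 rad
Load 2 — uniform load w=16 kN/m over full span:
  θ_2 = -wx(x²-3Lx+3L²)/(6EI) = -16·(4/5)·((4/5)²-3·4·(4/5)+3·4²)/(6·200000) = -488/1171875 rad
Load 3 — applied couple M₀=2 kN·m at a=12/5 m (b=L-a=8/5):
  θ_3 = M₀x/EI  [x≤a] = 2·(4/5)/200000 = 1/125000 rad
Superposition: θ = Σ θ_i = -3827/46875000 rad ≈ -0.000082 rad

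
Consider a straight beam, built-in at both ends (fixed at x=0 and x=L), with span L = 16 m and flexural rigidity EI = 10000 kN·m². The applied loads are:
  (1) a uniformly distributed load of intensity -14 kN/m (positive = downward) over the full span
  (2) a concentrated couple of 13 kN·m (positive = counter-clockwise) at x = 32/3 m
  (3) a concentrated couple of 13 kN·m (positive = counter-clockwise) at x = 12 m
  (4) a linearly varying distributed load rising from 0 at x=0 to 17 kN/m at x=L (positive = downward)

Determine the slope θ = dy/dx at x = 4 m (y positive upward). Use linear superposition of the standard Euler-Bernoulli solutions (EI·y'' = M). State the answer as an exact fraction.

Load 1 — uniform load w=-14 kN/m over full span:
  θ_1 = -wx(L-x)(L-2x)/(12EI) = -(-14)·4·(16-4)·(16-2·4)/(12·10000) = 28/625 rad
Load 2 — applied couple M₀=13 kN·m at a=32/3 m (b=L-a=16/3):
  θ_2 = (R_Ax²/2 - M_Ax)/EI  [x≤a] with R_A=13/12, M_A=13/3 = ((13/12)·4²/2 - (13/3)·4)/10000 = -13/15000 rad
Load 3 — applied couple M₀=13 kN·m at a=12 m (b=L-a=4):
  θ_3 = (R_Ax²/2 - M_Ax)/EI  [x≤a] with R_A=117/128, M_A=65/16 = ((117/128)·4²/2 - (65/16)·4)/10000 = -143/160000 rad
Load 4 — triangular load w₀=17 kN/m (0→w₀ over full span):
  θ_4 = -w₀(2x(L-x)(L-2x)(x+2L)+x²(L-x)²)/(120LEI) = -17·(2·4·(16-4)·(16-2·4)·(4+2·16)+4²·(16-4)²)/(120·16·10000) = -663/25000 rad
Superposition: θ = Σ θ_i = 39647/2400000 rad ≈ 0.016520 rad

θ(4) = 39647/2400000 rad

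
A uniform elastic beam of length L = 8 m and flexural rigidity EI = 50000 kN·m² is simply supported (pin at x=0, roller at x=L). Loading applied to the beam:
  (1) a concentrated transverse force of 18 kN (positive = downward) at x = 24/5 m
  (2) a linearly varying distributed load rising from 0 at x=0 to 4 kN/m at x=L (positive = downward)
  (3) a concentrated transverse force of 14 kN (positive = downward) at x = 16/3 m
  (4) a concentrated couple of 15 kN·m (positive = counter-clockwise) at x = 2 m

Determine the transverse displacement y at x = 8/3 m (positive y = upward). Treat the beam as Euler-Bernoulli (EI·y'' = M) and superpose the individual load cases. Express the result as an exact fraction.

y(8/3) = -6906329/1139062500 m

Load 1 — point force P=18 kN at a=24/5 m (b=L-a=16/5):
  y_1 = -Pbx(L²-b²-x²)/(6LEI)  [x≤a] = -18·(16/5)·(8/3)·(8²-(16/5)²-(8/3)²)/(6·8·50000) = -10496/3515625 m
Load 2 — triangular load w₀=4 kN/m (0→w₀ over full span):
  y_2 = -w₀x(7L⁴-10L²x²+3x⁴)/(360LEI) = -4·(8/3)·(7·8⁴-10·8²·(8/3)²+3·(8/3)⁴)/(360·8·50000) = -4096/2278125 m
Load 3 — point force P=14 kN at a=16/3 m (b=L-a=8/3):
  y_3 = -Pbx(L²-b²-x²)/(6LEI)  [x≤a] = -14·(8/3)·(8/3)·(8²-(8/3)²-(8/3)²)/(6·8·50000) = -1568/759375 m
Load 4 — applied couple M₀=15 kN·m at a=2 m (b=L-a=6):
  y_4 = (M₀x³/(6L)-M₀(x-a)²/2+C₁x)/EI  [x>a] with C₁=M₀(3b²-L²)/(6L)=55/4 = (15·(8/3)³/(6·8)-15·((8/3)-2)²/2+(55/4)·(8/3))/50000 = 53/67500 m
Superposition: y = Σ y_i = -6906329/1139062500 m ≈ -0.006063 m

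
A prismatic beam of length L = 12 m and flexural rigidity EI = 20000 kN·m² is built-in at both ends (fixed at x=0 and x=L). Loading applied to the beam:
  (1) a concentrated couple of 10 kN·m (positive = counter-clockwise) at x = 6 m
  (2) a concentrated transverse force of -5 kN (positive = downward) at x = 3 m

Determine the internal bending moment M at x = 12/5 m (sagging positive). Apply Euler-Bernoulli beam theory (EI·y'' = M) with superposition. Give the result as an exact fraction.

M(12/5) = -19/16 kN·m

Load 1 — applied couple M₀=10 kN·m at a=6 m (b=L-a=6):
  M_1 = R_Ax - M_A  [x≤a] with R_A=5/4, M_A=5/2 = (5/4)·(12/5) - (5/2) = 1/2 kN·m
Load 2 — point force P=-5 kN at a=3 m (b=L-a=9):
  M_2 = Pb²(3a+b)x/L³ - Pab²/L²  [x≤a] = (-5)·9²·(3·3+9)·(12/5)/12³ - (-5)·3·9²/12² = -27/16 kN·m
Superposition: M = Σ M_i = -19/16 kN·m ≈ -1.187500 kN·m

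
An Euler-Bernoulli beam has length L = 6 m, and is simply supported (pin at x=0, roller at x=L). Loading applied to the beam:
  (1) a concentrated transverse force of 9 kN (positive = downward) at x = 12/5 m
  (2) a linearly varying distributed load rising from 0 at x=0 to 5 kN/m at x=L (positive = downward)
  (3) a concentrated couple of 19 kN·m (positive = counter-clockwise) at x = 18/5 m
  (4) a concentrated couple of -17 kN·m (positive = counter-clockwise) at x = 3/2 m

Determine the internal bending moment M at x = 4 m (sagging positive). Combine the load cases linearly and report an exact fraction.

M(4) = 794/45 kN·m

Load 1 — point force P=9 kN at a=12/5 m (b=L-a=18/5):
  M_1 = Pa(L-x)/L  [x>a] = 9·(12/5)·(6-4)/6 = 36/5 kN·m
Load 2 — triangular load w₀=5 kN/m (0→w₀ over full span):
  M_2 = w₀Lx/6 - w₀x³/(6L) = 5·6·4/6 - 5·4³/(6·6) = 100/9 kN·m
Load 3 — applied couple M₀=19 kN·m at a=18/5 m (b=L-a=12/5):
  M_3 = M₀x/L - M₀  [x>a] = 19·4/6 - 19 = -19/3 kN·m
Load 4 — applied couple M₀=-17 kN·m at a=3/2 m (b=L-a=9/2):
  M_4 = M₀x/L - M₀  [x>a] = (-17)·4/6 - (-17) = 17/3 kN·m
Superposition: M = Σ M_i = 794/45 kN·m ≈ 17.644444 kN·m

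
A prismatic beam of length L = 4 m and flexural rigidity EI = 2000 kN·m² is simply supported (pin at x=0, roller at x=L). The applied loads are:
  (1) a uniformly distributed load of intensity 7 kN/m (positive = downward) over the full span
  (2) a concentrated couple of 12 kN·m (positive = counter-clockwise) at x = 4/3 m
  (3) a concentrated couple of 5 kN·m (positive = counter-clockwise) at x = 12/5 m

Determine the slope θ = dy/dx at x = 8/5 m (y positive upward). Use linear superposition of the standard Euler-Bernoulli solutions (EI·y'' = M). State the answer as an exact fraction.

Load 1 — uniform load w=7 kN/m over full span:
  θ_1 = -w(L³-6Lx²+4x³)/(24EI) = -7·(4³-6·4·(8/5)²+4·(8/5)³)/(24·2000) = -259/93750 rad
Load 2 — applied couple M₀=12 kN·m at a=4/3 m (b=L-a=8/3):
  θ_2 = (M₀x²/(2L)-M₀(x-a)+C₁)/EI  [x>a] with C₁=M₀(3b²-L²)/(6L)=8/3 = (12·(8/5)²/(2·4)-12·((8/5)-(4/3))+(8/3))/2000 = 31/18750 rad
Load 3 — applied couple M₀=5 kN·m at a=12/5 m (b=L-a=8/5):
  θ_3 = (M₀x²/(2L)+C₁)/EI  [x≤a] with C₁=M₀(3b²-L²)/(6L)=-26/15 = (5·(8/5)²/(2·4)+(-26/15))/2000 = -1/15000 rad
Superposition: θ = Σ θ_i = -147/125000 rad ≈ -0.001176 rad

θ(8/5) = -147/125000 rad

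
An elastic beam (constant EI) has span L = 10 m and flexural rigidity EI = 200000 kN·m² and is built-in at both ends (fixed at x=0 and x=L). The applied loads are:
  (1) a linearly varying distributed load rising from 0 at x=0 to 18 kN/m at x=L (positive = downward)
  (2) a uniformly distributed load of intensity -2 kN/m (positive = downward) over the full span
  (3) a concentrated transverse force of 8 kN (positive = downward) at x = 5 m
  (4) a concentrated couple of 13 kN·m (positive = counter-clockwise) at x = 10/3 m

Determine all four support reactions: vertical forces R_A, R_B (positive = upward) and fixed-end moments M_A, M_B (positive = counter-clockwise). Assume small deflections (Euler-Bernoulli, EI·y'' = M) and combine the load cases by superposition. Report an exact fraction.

R_A = 341/15 kN, M_A = 160/3 kN·m, R_B = 829/15 kN, M_B = -79 kN·m

Load 1 — triangular load w₀=18 kN/m (0→w₀ over full span):
  R_A = 3w₀L/20 = 3·18·10/20 = 27 kN
  M_A = w₀L²/30 = 18·10²/30 = 60 kN·m
  R_B = 7w₀L/20 = 7·18·10/20 = 63 kN
  M_B = -w₀L²/20 = -18·10²/20 = -90 kN·m
Load 2 — uniform load w=-2 kN/m over full span:
  R_A = wL/2 = (-2)·10/2 = -10 kN
  M_A = wL²/12 = (-2)·10²/12 = -50/3 kN·m
  R_B = wL/2 = (-2)·10/2 = -10 kN
  M_B = -wL²/12 = -(-2)·10²/12 = 50/3 kN·m
Load 3 — point force P=8 kN at a=5 m (b=L-a=5):
  R_A = Pb²(3a+b)/L³ = 8·5²·(3·5+5)/10³ = 4 kN
  M_A = Pab²/L² = 8·5·5²/10² = 10 kN·m
  R_B = Pa²(a+3b)/L³ = 8·5²·(5+3·5)/10³ = 4 kN
  M_B = -Pa²b/L² = -8·5²·5/10² = -10 kN·m
Load 4 — applied couple M₀=13 kN·m at a=10/3 m (b=L-a=20/3):
  R_A = 6M₀ab/L³ = 6·13·(10/3)·(20/3)/10³ = 26/15 kN
  M_A = M₀b(2a-b)/L² = 13·(20/3)·(2·(10/3)-(20/3))/10² = 0 kN·m
  R_B = -6M₀ab/L³ = -6·13·(10/3)·(20/3)/10³ = -26/15 kN
  M_B = M₀a(2b-a)/L² = 13·(10/3)·(2·(20/3)-(10/3))/10² = 13/3 kN·m
Superposition: R_A = 341/15 kN, M_A = 160/3 kN·m, R_B = 829/15 kN, M_B = -79 kN·m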